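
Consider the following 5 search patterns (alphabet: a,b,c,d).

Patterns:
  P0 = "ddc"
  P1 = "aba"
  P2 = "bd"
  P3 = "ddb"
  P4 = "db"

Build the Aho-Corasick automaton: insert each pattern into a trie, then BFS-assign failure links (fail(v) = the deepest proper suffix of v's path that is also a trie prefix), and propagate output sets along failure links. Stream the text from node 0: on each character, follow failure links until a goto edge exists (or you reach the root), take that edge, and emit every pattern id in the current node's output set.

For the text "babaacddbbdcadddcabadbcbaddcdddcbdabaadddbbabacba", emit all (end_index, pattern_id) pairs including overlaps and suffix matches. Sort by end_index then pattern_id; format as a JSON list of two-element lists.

Build automaton:
Trie nodes:
  n0 'ε': a→4 b→7 d→1
  n1 'd': b→10 d→2
  n2 'dd': b→9 c→3
  n3 'ddc': ·  [P0 ends]
  n4 'a': b→5
  n5 'ab': a→6
  n6 'aba': ·  [P1 ends]
  n7 'b': d→8
  n8 'bd': ·  [P2 ends]
  n9 'ddb': ·  [P3 ends]
  n10 'db': ·  [P4 ends]

BFS fail/out derivation:
  fail(1) 'd': from fail(0)=0 chase 'd': 0 ⇒ 0;  out=∅∪out(0)=∅
  fail(4) 'a': from fail(0)=0 chase 'a': 0 ⇒ 0;  out=∅∪out(0)=∅
  fail(7) 'b': from fail(0)=0 chase 'b': 0 ⇒ 0;  out=∅∪out(0)=∅
  fail(2) 'dd': from fail(1)=0 chase 'd': 0 ⇒ 1;  out=∅∪out(1)=∅
  fail(5) 'ab': from fail(4)=0 chase 'b': 0 ⇒ 7;  out=∅∪out(7)=∅
  fail(8) 'bd': from fail(7)=0 chase 'd': 0 ⇒ 1;  out={2}∪out(1)={2}
  fail(10) 'db': from fail(1)=0 chase 'b': 0 ⇒ 7;  out={4}∪out(7)={4}
  fail(3) 'ddc': from fail(2)=1 chase 'c': 1→0 ⇒ 0;  out={0}∪out(0)={0}
  fail(6) 'aba': from fail(5)=7 chase 'a': 7→0 ⇒ 4;  out={1}∪out(4)={1}
  fail(9) 'ddb': from fail(2)=1 chase 'b': 1 ⇒ 10;  out={3}∪out(10)={3,4}

Run:
pos 0 'b': at 7
pos 1 'a': at 4 (via fail)
pos 2 'b': at 5
pos 3 'a': at 6  emit P1@[1:3]
pos 4 'a': at 4 (via fail)
pos 5 'c': at 0 (via fail)
pos 6 'd': at 1
pos 7 'd': at 2
pos 8 'b': at 9  emit P3@[6:8],P4@[7:8]
pos 9 'b': at 7 (via fail)
pos 10 'd': at 8  emit P2@[9:10]
pos 11 'c': at 0 (via fail)
pos 12 'a': at 4
pos 13 'd': at 1 (via fail)
pos 14 'd': at 2
pos 15 'd': at 2 (via fail)
pos 16 'c': at 3  emit P0@[14:16]
pos 17 'a': at 4 (via fail)
pos 18 'b': at 5
pos 19 'a': at 6  emit P1@[17:19]
pos 20 'd': at 1 (via fail)
pos 21 'b': at 10  emit P4@[20:21]
pos 22 'c': at 0 (via fail)
pos 23 'b': at 7
pos 24 'a': at 4 (via fail)
pos 25 'd': at 1 (via fail)
pos 26 'd': at 2
pos 27 'c': at 3  emit P0@[25:27]
pos 28 'd': at 1 (via fail)
pos 29 'd': at 2
pos 30 'd': at 2 (via fail)
pos 31 'c': at 3  emit P0@[29:31]
pos 32 'b': at 7 (via fail)
pos 33 'd': at 8  emit P2@[32:33]
pos 34 'a': at 4 (via fail)
pos 35 'b': at 5
pos 36 'a': at 6  emit P1@[34:36]
pos 37 'a': at 4 (via fail)
pos 38 'd': at 1 (via fail)
pos 39 'd': at 2
pos 40 'd': at 2 (via fail)
pos 41 'b': at 9  emit P3@[39:41],P4@[40:41]
pos 42 'b': at 7 (via fail)
pos 43 'a': at 4 (via fail)
pos 44 'b': at 5
pos 45 'a': at 6  emit P1@[43:45]
pos 46 'c': at 0 (via fail)
pos 47 'b': at 7
pos 48 'a': at 4 (via fail)

Result: [[3,1],[8,3],[8,4],[10,2],[16,0],[19,1],[21,4],[27,0],[31,0],[33,2],[36,1],[41,3],[41,4],[45,1]]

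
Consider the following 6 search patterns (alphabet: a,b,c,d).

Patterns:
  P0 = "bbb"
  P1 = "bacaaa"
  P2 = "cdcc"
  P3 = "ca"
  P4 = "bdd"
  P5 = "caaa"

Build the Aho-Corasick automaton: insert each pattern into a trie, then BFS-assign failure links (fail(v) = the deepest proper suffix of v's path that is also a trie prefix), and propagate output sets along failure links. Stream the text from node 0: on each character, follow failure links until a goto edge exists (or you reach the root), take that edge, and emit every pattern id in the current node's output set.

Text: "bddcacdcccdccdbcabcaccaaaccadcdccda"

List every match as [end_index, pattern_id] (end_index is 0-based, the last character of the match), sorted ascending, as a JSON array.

Build:
Trie (insert patterns):
  n0 'ε': b→1 c→9
  n1 'b': a→4 b→2 d→14
  n2 'bb': b→3
  n3 'bbb': ·  [P0 ends]
  n4 'ba': c→5
  n5 'bac': a→6
  n6 'baca': a→7
  n7 'bacaa': a→8
  n8 'bacaaa': ·  [P1 ends]
  n9 'c': a→13 d→10
  n10 'cd': c→11
  n11 'cdc': c→12
  n12 'cdcc': ·  [P2 ends]
  n13 'ca': a→16  [P3 ends]
  n14 'bd': d→15
  n15 'bdd': ·  [P4 ends]
  n16 'caa': a→17
  n17 'caaa': ·  [P5 ends]

Failure links (BFS by depth):
  n1('b'): parent n0 fail=0; on 'b' 0 → fail=0;  out ∅∪∅=∅
  n9('c'): parent n0 fail=0; on 'c' 0 → fail=0;  out ∅∪∅=∅
  n2('bb'): parent n1 fail=0; on 'b' 0 → fail=1;  out ∅∪∅=∅
  n4('ba'): parent n1 fail=0; on 'a' 0 → fail=0;  out ∅∪∅=∅
  n10('cd'): parent n9 fail=0; on 'd' 0 → fail=0;  out ∅∪∅=∅
  n13('ca'): parent n9 fail=0; on 'a' 0 → fail=0;  out {3}∪∅={3}
  n14('bd'): parent n1 fail=0; on 'd' 0 → fail=0;  out ∅∪∅=∅
  n3('bbb'): parent n2 fail=1; on 'b' 1 → fail=2;  out {0}∪∅={0}
  n5('bac'): parent n4 fail=0; on 'c' 0 → fail=9;  out ∅∪∅=∅
  n11('cdc'): parent n10 fail=0; on 'c' 0 → fail=9;  out ∅∪∅=∅
  n15('bdd'): parent n14 fail=0; on 'd' 0 → fail=0;  out {4}∪∅={4}
  n16('caa'): parent n13 fail=0; on 'a' 0 → fail=0;  out ∅∪∅=∅
  n6('baca'): parent n5 fail=9; on 'a' 9 → fail=13;  out ∅∪{3}={3}
  n12('cdcc'): parent n11 fail=9; on 'c' 9→0 → fail=9;  out {2}∪∅={2}
  n17('caaa'): parent n16 fail=0; on 'a' 0 → fail=0;  out {5}∪∅={5}
  n7('bacaa'): parent n6 fail=13; on 'a' 13 → fail=16;  out ∅∪∅=∅
  n8('bacaaa'): parent n7 fail=16; on 'a' 16 → fail=17;  out {1}∪{5}={1,5}

Text stream:
i=0 'b': node 0→1
i=1 'd': node 1→14
i=2 'd': node 14→15  ** P4@[0:2]
i=3 'c': node 15→9 ·f
i=4 'a': node 9→13  ** P3@[3:4]
i=5 'c': node 13→9 ·f
i=6 'd': node 9→10
i=7 'c': node 10→11
i=8 'c': node 11→12  ** P2@[5:8]
i=9 'c': node 12→9 ·f
i=10 'd': node 9→10
i=11 'c': node 10→11
i=12 'c': node 11→12  ** P2@[9:12]
i=13 'd': node 12→10 ·f
i=14 'b': node 10→1 ·f
i=15 'c': node 1→9 ·f
i=16 'a': node 9→13  ** P3@[15:16]
i=17 'b': node 13→1 ·f
i=18 'c': node 1→9 ·f
i=19 'a': node 9→13  ** P3@[18:19]
i=20 'c': node 13→9 ·f
i=21 'c': node 9→9 ·f
i=22 'a': node 9→13  ** P3@[21:22]
i=23 'a': node 13→16
i=24 'a': node 16→17  ** P5@[21:24]
i=25 'c': node 17→9 ·f
i=26 'c': node 9→9 ·f
i=27 'a': node 9→13  ** P3@[26:27]
i=28 'd': node 13→0 ·f
i=29 'c': node 0→9
i=30 'd': node 9→10
i=31 'c': node 10→11
i=32 'c': node 11→12  ** P2@[29:32]
i=33 'd': node 12→10 ·f
i=34 'a': node 10→0 ·f

All matches (sorted): [[2,4],[4,3],[8,2],[12,2],[16,3],[19,3],[22,3],[24,5],[27,3],[32,2]]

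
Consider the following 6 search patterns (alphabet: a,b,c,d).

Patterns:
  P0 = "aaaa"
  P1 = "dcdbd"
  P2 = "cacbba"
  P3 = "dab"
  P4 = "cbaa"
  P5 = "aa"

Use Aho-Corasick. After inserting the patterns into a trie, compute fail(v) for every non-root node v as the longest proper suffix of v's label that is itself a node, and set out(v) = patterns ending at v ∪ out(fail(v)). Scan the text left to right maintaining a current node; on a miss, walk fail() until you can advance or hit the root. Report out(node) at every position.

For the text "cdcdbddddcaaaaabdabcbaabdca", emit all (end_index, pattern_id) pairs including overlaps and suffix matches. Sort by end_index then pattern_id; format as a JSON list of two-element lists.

Build:
Trie (insert patterns):
  0='ε' goto a→1 c→10 d→5
  1='a' goto a→2
  2='aa' goto a→3  [P5 ends]
  3='aaa' goto a→4
  4='aaaa' goto ·  [P0 ends]
  5='d' goto a→16 c→6
  6='dc' goto d→7
  7='dcd' goto b→8
  8='dcdb' goto d→9
  9='dcdbd' goto ·  [P1 ends]
  10='c' goto a→11 b→18
  11='ca' goto c→12
  12='cac' goto b→13
  13='cacb' goto b→14
  14='cacbb' goto a→15
  15='cacbba' goto ·  [P2 ends]
  16='da' goto b→17
  17='dab' goto ·  [P3 ends]
  18='cb' goto a→19
  19='cba' goto a→20
  20='cbaa' goto ·  [P4 ends]

BFS fail/out derivation:
  n1('a'): parent n0 fail=0; on 'a' 0 → fail=0;  out ∅∪∅=∅
  n5('d'): parent n0 fail=0; on 'd' 0 → fail=0;  out ∅∪∅=∅
  n10('c'): parent n0 fail=0; on 'c' 0 → fail=0;  out ∅∪∅=∅
  n2('aa'): parent n1 fail=0; on 'a' 0 → fail=1;  out {5}∪∅={5}
  n6('dc'): parent n5 fail=0; on 'c' 0 → fail=10;  out ∅∪∅=∅
  n11('ca'): parent n10 fail=0; on 'a' 0 → fail=1;  out ∅∪∅=∅
  n16('da'): parent n5 fail=0; on 'a' 0 → fail=1;  out ∅∪∅=∅
  n18('cb'): parent n10 fail=0; on 'b' 0 → fail=0;  out ∅∪∅=∅
  n3('aaa'): parent n2 fail=1; on 'a' 1 → fail=2;  out ∅∪{5}={5}
  n7('dcd'): parent n6 fail=10; on 'd' 10→0 → fail=5;  out ∅∪∅=∅
  n12('cac'): parent n11 fail=1; on 'c' 1→0 → fail=10;  out ∅∪∅=∅
  n17('dab'): parent n16 fail=1; on 'b' 1→0 → fail=0;  out {3}∪∅={3}
  n19('cba'): parent n18 fail=0; on 'a' 0 → fail=1;  out ∅∪∅=∅
  n4('aaaa'): parent n3 fail=2; on 'a' 2 → fail=3;  out {0}∪{5}={0,5}
  n8('dcdb'): parent n7 fail=5; on 'b' 5→0 → fail=0;  out ∅∪∅=∅
  n13('cacb'): parent n12 fail=10; on 'b' 10 → fail=18;  out ∅∪∅=∅
  n20('cbaa'): parent n19 fail=1; on 'a' 1 → fail=2;  out {4}∪{5}={4,5}
  n9('dcdbd'): parent n8 fail=0; on 'd' 0 → fail=5;  out {1}∪∅={1}
  n14('cacbb'): parent n13 fail=18; on 'b' 18→0 → fail=0;  out ∅∪∅=∅
  n15('cacbba'): parent n14 fail=0; on 'a' 0 → fail=1;  out {2}∪∅={2}

Scan:
pos 0 'c': at 10
pos 1 'd': at 5 ·f
pos 2 'c': at 6
pos 3 'd': at 7
pos 4 'b': at 8
pos 5 'd': at 9  → match P1@[1:5]
pos 6 'd': at 5 ·f
pos 7 'd': at 5 ·f
pos 8 'd': at 5 ·f
pos 9 'c': at 6
pos 10 'a': at 11 ·f
pos 11 'a': at 2 ·f  → match P5@[10:11]
pos 12 'a': at 3  → match P5@[11:12]
pos 13 'a': at 4  → match P0@[10:13],P5@[12:13]
pos 14 'a': at 4 ·f  → match P0@[11:14],P5@[13:14]
pos 15 'b': at 0 ·f
pos 16 'd': at 5
pos 17 'a': at 16
pos 18 'b': at 17  → match P3@[16:18]
pos 19 'c': at 10 ·f
pos 20 'b': at 18
pos 21 'a': at 19
pos 22 'a': at 20  → match P4@[19:22],P5@[21:22]
pos 23 'b': at 0 ·f
pos 24 'd': at 5
pos 25 'c': at 6
pos 26 'a': at 11 ·f

Matches: [[5,1],[11,5],[12,5],[13,0],[13,5],[14,0],[14,5],[18,3],[22,4],[22,5]]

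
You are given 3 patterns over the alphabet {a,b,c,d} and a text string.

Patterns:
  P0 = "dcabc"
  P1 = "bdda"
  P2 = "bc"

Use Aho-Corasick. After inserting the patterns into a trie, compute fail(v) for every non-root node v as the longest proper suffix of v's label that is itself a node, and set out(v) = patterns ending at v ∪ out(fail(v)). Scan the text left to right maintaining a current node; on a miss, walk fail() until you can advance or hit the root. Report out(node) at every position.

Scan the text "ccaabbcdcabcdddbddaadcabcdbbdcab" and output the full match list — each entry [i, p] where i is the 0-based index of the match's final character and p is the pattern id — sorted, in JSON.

Construct AC machine:
Trie (insert patterns):
  n0 'ε': b→6 d→1
  n1 'd': c→2
  n2 'dc': a→3
  n3 'dca': b→4
  n4 'dcab': c→5
  n5 'dcabc': ·  [P0 ends]
  n6 'b': c→10 d→7
  n7 'bd': d→8
  n8 'bdd': a→9
  n9 'bdda': ·  [P1 ends]
  n10 'bc': ·  [P2 ends]

Failure links (BFS by depth):
  n1('d'): parent n0 fail=0; on 'd' 0 → fail=0;  out ∅∪∅=∅
  n6('b'): parent n0 fail=0; on 'b' 0 → fail=0;  out ∅∪∅=∅
  n2('dc'): parent n1 fail=0; on 'c' 0 → fail=0;  out ∅∪∅=∅
  n7('bd'): parent n6 fail=0; on 'd' 0 → fail=1;  out ∅∪∅=∅
  n10('bc'): parent n6 fail=0; on 'c' 0 → fail=0;  out {2}∪∅={2}
  n3('dca'): parent n2 fail=0; on 'a' 0 → fail=0;  out ∅∪∅=∅
  n8('bdd'): parent n7 fail=1; on 'd' 1→0 → fail=1;  out ∅∪∅=∅
  n4('dcab'): parent n3 fail=0; on 'b' 0 → fail=6;  out ∅∪∅=∅
  n9('bdda'): parent n8 fail=1; on 'a' 1→0 → fail=0;  out {1}∪∅={1}
  n5('dcabc'): parent n4 fail=6; on 'c' 6 → fail=10;  out {0}∪{2}={0,2}

Text stream:
i=0 'c': node 0→0
i=1 'c': node 0→0
i=2 'a': node 0→0
i=3 'a': node 0→0
i=4 'b': node 0→6
i=5 'b': node 6→6 ·f
i=6 'c': node 6→10  → match P2@[5:6]
i=7 'd': node 10→1 ·f
i=8 'c': node 1→2
i=9 'a': node 2→3
i=10 'b': node 3→4
i=11 'c': node 4→5  → match P0@[7:11],P2@[10:11]
i=12 'd': node 5→1 ·f
i=13 'd': node 1→1 ·f
i=14 'd': node 1→1 ·f
i=15 'b': node 1→6 ·f
i=16 'd': node 6→7
i=17 'd': node 7→8
i=18 'a': node 8→9  → match P1@[15:18]
i=19 'a': node 9→0 ·f
i=20 'd': node 0→1
i=21 'c': node 1→2
i=22 'a': node 2→3
i=23 'b': node 3→4
i=24 'c': node 4→5  → match P0@[20:24],P2@[23:24]
i=25 'd': node 5→1 ·f
i=26 'b': node 1→6 ·f
i=27 'b': node 6→6 ·f
i=28 'd': node 6→7
i=29 'c': node 7→2 ·f
i=30 'a': node 2→3
i=31 'b': node 3→4

Matches: [[6,2],[11,0],[11,2],[18,1],[24,0],[24,2]]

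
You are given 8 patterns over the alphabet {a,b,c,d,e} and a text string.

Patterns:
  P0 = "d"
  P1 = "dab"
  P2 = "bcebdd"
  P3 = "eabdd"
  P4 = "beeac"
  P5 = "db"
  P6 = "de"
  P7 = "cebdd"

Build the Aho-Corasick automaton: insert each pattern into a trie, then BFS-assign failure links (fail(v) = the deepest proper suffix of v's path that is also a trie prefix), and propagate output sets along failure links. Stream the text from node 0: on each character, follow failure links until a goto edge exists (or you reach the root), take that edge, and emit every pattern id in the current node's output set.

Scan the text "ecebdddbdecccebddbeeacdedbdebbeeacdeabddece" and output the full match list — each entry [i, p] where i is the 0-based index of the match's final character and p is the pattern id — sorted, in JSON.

Build automaton:
Trie (insert patterns):
  0='ε' goto b→4 c→21 d→1 e→10
  1='d' goto a→2 b→19 e→20  [P0 ends]
  2='da' goto b→3
  3='dab' goto ·  [P1 ends]
  4='b' goto c→5 e→15
  5='bc' goto e→6
  6='bce' goto b→7
  7='bceb' goto d→8
  8='bcebd' goto d→9
  9='bcebdd' goto ·  [P2 ends]
  10='e' goto a→11
  11='ea' goto b→12
  12='eab' goto d→13
  13='eabd' goto d→14
  14='eabdd' goto ·  [P3 ends]
  15='be' goto e→16
  16='bee' goto a→17
  17='beea' goto c→18
  18='beeac' goto ·  [P4 ends]
  19='db' goto ·  [P5 ends]
  20='de' goto ·  [P6 ends]
  21='c' goto e→22
  22='ce' goto b→23
  23='ceb' goto d→24
  24='cebd' goto d→25
  25='cebdd' goto ·  [P7 ends]

Failure links (BFS by depth):
  n1('d'): parent n0 fail=0; on 'd' 0 → fail=0;  out {0}∪∅={0}
  n4('b'): parent n0 fail=0; on 'b' 0 → fail=0;  out ∅∪∅=∅
  n10('e'): parent n0 fail=0; on 'e' 0 → fail=0;  out ∅∪∅=∅
  n21('c'): parent n0 fail=0; on 'c' 0 → fail=0;  out ∅∪∅=∅
  n2('da'): parent n1 fail=0; on 'a' 0 → fail=0;  out ∅∪∅=∅
  n5('bc'): parent n4 fail=0; on 'c' 0 → fail=21;  out ∅∪∅=∅
  n11('ea'): parent n10 fail=0; on 'a' 0 → fail=0;  out ∅∪∅=∅
  n15('be'): parent n4 fail=0; on 'e' 0 → fail=10;  out ∅∪∅=∅
  n19('db'): parent n1 fail=0; on 'b' 0 → fail=4;  out {5}∪∅={5}
  n20('de'): parent n1 fail=0; on 'e' 0 → fail=10;  out {6}∪∅={6}
  n22('ce'): parent n21 fail=0; on 'e' 0 → fail=10;  out ∅∪∅=∅
  n3('dab'): parent n2 fail=0; on 'b' 0 → fail=4;  out {1}∪∅={1}
  n6('bce'): parent n5 fail=21; on 'e' 21 → fail=22;  out ∅∪∅=∅
  n12('eab'): parent n11 fail=0; on 'b' 0 → fail=4;  out ∅∪∅=∅
  n16('bee'): parent n15 fail=10; on 'e' 10→0 → fail=10;  out ∅∪∅=∅
  n23('ceb'): parent n22 fail=10; on 'b' 10→0 → fail=4;  out ∅∪∅=∅
  n7('bceb'): parent n6 fail=22; on 'b' 22 → fail=23;  out ∅∪∅=∅
  n13('eabd'): parent n12 fail=4; on 'd' 4→0 → fail=1;  out ∅∪{0}={0}
  n17('beea'): parent n16 fail=10; on 'a' 10 → fail=11;  out ∅∪∅=∅
  n24('cebd'): parent n23 fail=4; on 'd' 4→0 → fail=1;  out ∅∪{0}={0}
  n8('bcebd'): parent n7 fail=23; on 'd' 23 → fail=24;  out ∅∪{0}={0}
  n14('eabdd'): parent n13 fail=1; on 'd' 1→0 → fail=1;  out {3}∪{0}={0,3}
  n18('beeac'): parent n17 fail=11; on 'c' 11→0 → fail=21;  out {4}∪∅={4}
  n25('cebdd'): parent n24 fail=1; on 'd' 1→0 → fail=1;  out {7}∪{0}={0,7}
  n9('bcebdd'): parent n8 fail=24; on 'd' 24 → fail=25;  out {2}∪{0,7}={0,2,7}

Text stream:
i=0 'e': node 0→10
i=1 'c': node 10→21 (fail-walked)
i=2 'e': node 21→22
i=3 'b': node 22→23
i=4 'd': node 23→24  → match P0@[4:4]
i=5 'd': node 24→25  → match P0@[5:5],P7@[1:5]
i=6 'd': node 25→1 (fail-walked)  → match P0@[6:6]
i=7 'b': node 1→19  → match P5@[6:7]
i=8 'd': node 19→1 (fail-walked)  → match P0@[8:8]
i=9 'e': node 1→20  → match P6@[8:9]
i=10 'c': node 20→21 (fail-walked)
i=11 'c': node 21→21 (fail-walked)
i=12 'c': node 21→21 (fail-walked)
i=13 'e': node 21→22
i=14 'b': node 22→23
i=15 'd': node 23→24  → match P0@[15:15]
i=16 'd': node 24→25  → match P0@[16:16],P7@[12:16]
i=17 'b': node 25→19 (fail-walked)  → match P5@[16:17]
i=18 'e': node 19→15 (fail-walked)
i=19 'e': node 15→16
i=20 'a': node 16→17
i=21 'c': node 17→18  → match P4@[17:21]
i=22 'd': node 18→1 (fail-walked)  → match P0@[22:22]
i=23 'e': node 1→20  → match P6@[22:23]
i=24 'd': node 20→1 (fail-walked)  → match P0@[24:24]
i=25 'b': node 1→19  → match P5@[24:25]
i=26 'd': node 19→1 (fail-walked)  → match P0@[26:26]
i=27 'e': node 1→20  → match P6@[26:27]
i=28 'b': node 20→4 (fail-walked)
i=29 'b': node 4→4 (fail-walked)
i=30 'e': node 4→15
i=31 'e': node 15→16
i=32 'a': node 16→17
i=33 'c': node 17→18  → match P4@[29:33]
i=34 'd': node 18→1 (fail-walked)  → match P0@[34:34]
i=35 'e': node 1→20  → match P6@[34:35]
i=36 'a': node 20→11 (fail-walked)
i=37 'b': node 11→12
i=38 'd': node 12→13  → match P0@[38:38]
i=39 'd': node 13→14  → match P0@[39:39],P3@[35:39]
i=40 'e': node 14→20 (fail-walked)  → match P6@[39:40]
i=41 'c': node 20→21 (fail-walked)
i=42 'e': node 21→22

Result: [[4,0],[5,0],[5,7],[6,0],[7,5],[8,0],[9,6],[15,0],[16,0],[16,7],[17,5],[21,4],[22,0],[23,6],[24,0],[25,5],[26,0],[27,6],[33,4],[34,0],[35,6],[38,0],[39,0],[39,3],[40,6]]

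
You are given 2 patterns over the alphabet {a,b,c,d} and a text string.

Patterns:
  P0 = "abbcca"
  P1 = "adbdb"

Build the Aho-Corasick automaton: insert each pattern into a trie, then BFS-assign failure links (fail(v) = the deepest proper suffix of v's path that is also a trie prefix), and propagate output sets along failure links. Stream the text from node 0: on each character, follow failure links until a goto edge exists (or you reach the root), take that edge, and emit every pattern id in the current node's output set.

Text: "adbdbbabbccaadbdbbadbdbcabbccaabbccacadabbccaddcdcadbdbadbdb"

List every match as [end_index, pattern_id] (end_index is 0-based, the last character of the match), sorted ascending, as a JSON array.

Construct AC machine:
Trie nodes:
  0='ε' goto a→1
  1='a' goto b→2 d→7
  2='ab' goto b→3
  3='abb' goto c→4
  4='abbc' goto c→5
  5='abbcc' goto a→6
  6='abbcca' goto ·  [P0 ends]
  7='ad' goto b→8
  8='adb' goto d→9
  9='adbd' goto b→10
  10='adbdb' goto ·  [P1 ends]

BFS fail/out derivation:
  fail(1) 'a': from fail(0)=0 chase 'a': 0 ⇒ 0;  out=∅∪out(0)=∅
  fail(2) 'ab': from fail(1)=0 chase 'b': 0 ⇒ 0;  out=∅∪out(0)=∅
  fail(7) 'ad': from fail(1)=0 chase 'd': 0 ⇒ 0;  out=∅∪out(0)=∅
  fail(3) 'abb': from fail(2)=0 chase 'b': 0 ⇒ 0;  out=∅∪out(0)=∅
  fail(8) 'adb': from fail(7)=0 chase 'b': 0 ⇒ 0;  out=∅∪out(0)=∅
  fail(4) 'abbc': from fail(3)=0 chase 'c': 0 ⇒ 0;  out=∅∪out(0)=∅
  fail(9) 'adbd': from fail(8)=0 chase 'd': 0 ⇒ 0;  out=∅∪out(0)=∅
  fail(5) 'abbcc': from fail(4)=0 chase 'c': 0 ⇒ 0;  out=∅∪out(0)=∅
  fail(10) 'adbdb': from fail(9)=0 chase 'b': 0 ⇒ 0;  out={1}∪out(0)={1}
  fail(6) 'abbcca': from fail(5)=0 chase 'a': 0 ⇒ 1;  out={0}∪out(1)={0}

Run:
pos 0 'a': at 1
pos 1 'd': at 7
pos 2 'b': at 8
pos 3 'd': at 9
pos 4 'b': at 10  emit P1@[0:4]
pos 5 'b': at 0 ·f
pos 6 'a': at 1
pos 7 'b': at 2
pos 8 'b': at 3
pos 9 'c': at 4
pos 10 'c': at 5
pos 11 'a': at 6  emit P0@[6:11]
pos 12 'a': at 1 ·f
pos 13 'd': at 7
pos 14 'b': at 8
pos 15 'd': at 9
pos 16 'b': at 10  emit P1@[12:16]
pos 17 'b': at 0 ·f
pos 18 'a': at 1
pos 19 'd': at 7
pos 20 'b': at 8
pos 21 'd': at 9
pos 22 'b': at 10  emit P1@[18:22]
pos 23 'c': at 0 ·f
pos 24 'a': at 1
pos 25 'b': at 2
pos 26 'b': at 3
pos 27 'c': at 4
pos 28 'c': at 5
pos 29 'a': at 6  emit P0@[24:29]
pos 30 'a': at 1 ·f
pos 31 'b': at 2
pos 32 'b': at 3
pos 33 'c': at 4
pos 34 'c': at 5
pos 35 'a': at 6  emit P0@[30:35]
pos 36 'c': at 0 ·f
pos 37 'a': at 1
pos 38 'd': at 7
pos 39 'a': at 1 ·f
pos 40 'b': at 2
pos 41 'b': at 3
pos 42 'c': at 4
pos 43 'c': at 5
pos 44 'a': at 6  emit P0@[39:44]
pos 45 'd': at 7 ·f
pos 46 'd': at 0 ·f
pos 47 'c': at 0
pos 48 'd': at 0
pos 49 'c': at 0
pos 50 'a': at 1
pos 51 'd': at 7
pos 52 'b': at 8
pos 53 'd': at 9
pos 54 'b': at 10  emit P1@[50:54]
pos 55 'a': at 1 ·f
pos 56 'd': at 7
pos 57 'b': at 8
pos 58 'd': at 9
pos 59 'b': at 10  emit P1@[55:59]

Result: [[4,1],[11,0],[16,1],[22,1],[29,0],[35,0],[44,0],[54,1],[59,1]]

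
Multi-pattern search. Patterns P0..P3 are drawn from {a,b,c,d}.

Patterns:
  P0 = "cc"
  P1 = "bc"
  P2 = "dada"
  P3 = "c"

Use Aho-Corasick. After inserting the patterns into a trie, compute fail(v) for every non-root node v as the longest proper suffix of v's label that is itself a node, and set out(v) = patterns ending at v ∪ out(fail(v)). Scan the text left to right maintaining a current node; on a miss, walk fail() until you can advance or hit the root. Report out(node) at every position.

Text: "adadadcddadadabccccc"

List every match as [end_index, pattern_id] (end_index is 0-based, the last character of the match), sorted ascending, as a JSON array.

Build:
Trie nodes:
  0='ε' goto b→3 c→1 d→5
  1='c' goto c→2  [P3 ends]
  2='cc' goto ·  [P0 ends]
  3='b' goto c→4
  4='bc' goto ·  [P1 ends]
  5='d' goto a→6
  6='da' goto d→7
  7='dad' goto a→8
  8='dada' goto ·  [P2 ends]

BFS fail/out derivation:
  n1('c'): parent n0 fail=0; on 'c' 0 → fail=0;  out {3}∪∅={3}
  n3('b'): parent n0 fail=0; on 'b' 0 → fail=0;  out ∅∪∅=∅
  n5('d'): parent n0 fail=0; on 'd' 0 → fail=0;  out ∅∪∅=∅
  n2('cc'): parent n1 fail=0; on 'c' 0 → fail=1;  out {0}∪{3}={0,3}
  n4('bc'): parent n3 fail=0; on 'c' 0 → fail=1;  out {1}∪{3}={1,3}
  n6('da'): parent n5 fail=0; on 'a' 0 → fail=0;  out ∅∪∅=∅
  n7('dad'): parent n6 fail=0; on 'd' 0 → fail=5;  out ∅∪∅=∅
  n8('dada'): parent n7 fail=5; on 'a' 5 → fail=6;  out {2}∪∅={2}

Scan:
[0] read 'a'  n0⇒n0
[1] read 'd'  n0⇒n5
[2] read 'a'  n5⇒n6
[3] read 'd'  n6⇒n7
[4] read 'a'  n7⇒n8  ** P2@[1:4]
[5] read 'd'  n8⇒n7 (fail-walked)
[6] read 'c'  n7⇒n1 (fail-walked)  ** P3@[6:6]
[7] read 'd'  n1⇒n5 (fail-walked)
[8] read 'd'  n5⇒n5 (fail-walked)
[9] read 'a'  n5⇒n6
[10] read 'd'  n6⇒n7
[11] read 'a'  n7⇒n8  ** P2@[8:11]
[12] read 'd'  n8⇒n7 (fail-walked)
[13] read 'a'  n7⇒n8  ** P2@[10:13]
[14] read 'b'  n8⇒n3 (fail-walked)
[15] read 'c'  n3⇒n4  ** P1@[14:15],P3@[15:15]
[16] read 'c'  n4⇒n2 (fail-walked)  ** P0@[15:16],P3@[16:16]
[17] read 'c'  n2⇒n2 (fail-walked)  ** P0@[16:17],P3@[17:17]
[18] read 'c'  n2⇒n2 (fail-walked)  ** P0@[17:18],P3@[18:18]
[19] read 'c'  n2⇒n2 (fail-walked)  ** P0@[18:19],P3@[19:19]

Result: [[4,2],[6,3],[11,2],[13,2],[15,1],[15,3],[16,0],[16,3],[17,0],[17,3],[18,0],[18,3],[19,0],[19,3]]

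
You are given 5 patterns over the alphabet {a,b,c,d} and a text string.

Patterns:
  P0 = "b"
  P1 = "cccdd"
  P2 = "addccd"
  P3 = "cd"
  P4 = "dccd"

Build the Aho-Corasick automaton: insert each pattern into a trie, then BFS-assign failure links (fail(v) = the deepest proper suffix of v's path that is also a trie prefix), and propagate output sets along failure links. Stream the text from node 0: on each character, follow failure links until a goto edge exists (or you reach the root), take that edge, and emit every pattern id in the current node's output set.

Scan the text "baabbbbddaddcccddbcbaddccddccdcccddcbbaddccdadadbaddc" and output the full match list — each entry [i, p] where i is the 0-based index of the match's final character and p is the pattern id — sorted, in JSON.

Build automaton:
Trie (insert patterns):
  n0 'ε': a→7 b→1 c→2 d→14
  n1 'b': ·  ←P0
  n2 'c': c→3 d→13
  n3 'cc': c→4
  n4 'ccc': d→5
  n5 'cccd': d→6
  n6 'cccdd': ·  ←P1
  n7 'a': d→8
  n8 'ad': d→9
  n9 'add': c→10
  n10 'addc': c→11
  n11 'addcc': d→12
  n12 'addccd': ·  ←P2
  n13 'cd': ·  ←P3
  n14 'd': c→15
  n15 'dc': c→16
  n16 'dcc': d→17
  n17 'dccd': ·  ←P4

BFS fail/out derivation:
  fail(1) 'b': from fail(0)=0 chase 'b': 0 ⇒ 0;  out={0}∪out(0)={0}
  fail(2) 'c': from fail(0)=0 chase 'c': 0 ⇒ 0;  out=∅∪out(0)=∅
  fail(7) 'a': from fail(0)=0 chase 'a': 0 ⇒ 0;  out=∅∪out(0)=∅
  fail(14) 'd': from fail(0)=0 chase 'd': 0 ⇒ 0;  out=∅∪out(0)=∅
  fail(3) 'cc': from fail(2)=0 chase 'c': 0 ⇒ 2;  out=∅∪out(2)=∅
  fail(8) 'ad': from fail(7)=0 chase 'd': 0 ⇒ 14;  out=∅∪out(14)=∅
  fail(13) 'cd': from fail(2)=0 chase 'd': 0 ⇒ 14;  out={3}∪out(14)={3}
  fail(15) 'dc': from fail(14)=0 chase 'c': 0 ⇒ 2;  out=∅∪out(2)=∅
  fail(4) 'ccc': from fail(3)=2 chase 'c': 2 ⇒ 3;  out=∅∪out(3)=∅
  fail(9) 'add': from fail(8)=14 chase 'd': 14→0 ⇒ 14;  out=∅∪out(14)=∅
  fail(16) 'dcc': from fail(15)=2 chase 'c': 2 ⇒ 3;  out=∅∪out(3)=∅
  fail(5) 'cccd': from fail(4)=3 chase 'd': 3→2 ⇒ 13;  out=∅∪out(13)={3}
  fail(10) 'addc': from fail(9)=14 chase 'c': 14 ⇒ 15;  out=∅∪out(15)=∅
  fail(17) 'dccd': from fail(16)=3 chase 'd': 3→2 ⇒ 13;  out={4}∪out(13)={3,4}
  fail(6) 'cccdd': from fail(5)=13 chase 'd': 13→14→0 ⇒ 14;  out={1}∪out(14)={1}
  fail(11) 'addcc': from fail(10)=15 chase 'c': 15 ⇒ 16;  out=∅∪out(16)=∅
  fail(12) 'addccd': from fail(11)=16 chase 'd': 16 ⇒ 17;  out={2}∪out(17)={2,3,4}

Scan:
[0] read 'b'  n0⇒n1  → match P0@[0:0]
[1] read 'a'  n1⇒n7 ·f
[2] read 'a'  n7⇒n7 ·f
[3] read 'b'  n7⇒n1 ·f  → match P0@[3:3]
[4] read 'b'  n1⇒n1 ·f  → match P0@[4:4]
[5] read 'b'  n1⇒n1 ·f  → match P0@[5:5]
[6] read 'b'  n1⇒n1 ·f  → match P0@[6:6]
[7] read 'd'  n1⇒n14 ·f
[8] read 'd'  n14⇒n14 ·f
[9] read 'a'  n14⇒n7 ·f
[10] read 'd'  n7⇒n8
[11] read 'd'  n8⇒n9
[12] read 'c'  n9⇒n10
[13] read 'c'  n10⇒n11
[14] read 'c'  n11⇒n4 ·f
[15] read 'd'  n4⇒n5  → match P3@[14:15]
[16] read 'd'  n5⇒n6  → match P1@[12:16]
[17] read 'b'  n6⇒n1 ·f  → match P0@[17:17]
[18] read 'c'  n1⇒n2 ·f
[19] read 'b'  n2⇒n1 ·f  → match P0@[19:19]
[20] read 'a'  n1⇒n7 ·f
[21] read 'd'  n7⇒n8
[22] read 'd'  n8⇒n9
[23] read 'c'  n9⇒n10
[24] read 'c'  n10⇒n11
[25] read 'd'  n11⇒n12  → match P2@[20:25],P3@[24:25],P4@[22:25]
[26] read 'd'  n12⇒n14 ·f
[27] read 'c'  n14⇒n15
[28] read 'c'  n15⇒n16
[29] read 'd'  n16⇒n17  → match P3@[28:29],P4@[26:29]
[30] read 'c'  n17⇒n15 ·f
[31] read 'c'  n15⇒n16
[32] read 'c'  n16⇒n4 ·f
[33] read 'd'  n4⇒n5  → match P3@[32:33]
[34] read 'd'  n5⇒n6  → match P1@[30:34]
[35] read 'c'  n6⇒n15 ·f
[36] read 'b'  n15⇒n1 ·f  → match P0@[36:36]
[37] read 'b'  n1⇒n1 ·f  → match P0@[37:37]
[38] read 'a'  n1⇒n7 ·f
[39] read 'd'  n7⇒n8
[40] read 'd'  n8⇒n9
[41] read 'c'  n9⇒n10
[42] read 'c'  n10⇒n11
[43] read 'd'  n11⇒n12  → match P2@[38:43],P3@[42:43],P4@[40:43]
[44] read 'a'  n12⇒n7 ·f
[45] read 'd'  n7⇒n8
[46] read 'a'  n8⇒n7 ·f
[47] read 'd'  n7⇒n8
[48] read 'b'  n8⇒n1 ·f  → match P0@[48:48]
[49] read 'a'  n1⇒n7 ·f
[50] read 'd'  n7⇒n8
[51] read 'd'  n8⇒n9
[52] read 'c'  n9⇒n10

All matches (sorted): [[0,0],[3,0],[4,0],[5,0],[6,0],[15,3],[16,1],[17,0],[19,0],[25,2],[25,3],[25,4],[29,3],[29,4],[33,3],[34,1],[36,0],[37,0],[43,2],[43,3],[43,4],[48,0]]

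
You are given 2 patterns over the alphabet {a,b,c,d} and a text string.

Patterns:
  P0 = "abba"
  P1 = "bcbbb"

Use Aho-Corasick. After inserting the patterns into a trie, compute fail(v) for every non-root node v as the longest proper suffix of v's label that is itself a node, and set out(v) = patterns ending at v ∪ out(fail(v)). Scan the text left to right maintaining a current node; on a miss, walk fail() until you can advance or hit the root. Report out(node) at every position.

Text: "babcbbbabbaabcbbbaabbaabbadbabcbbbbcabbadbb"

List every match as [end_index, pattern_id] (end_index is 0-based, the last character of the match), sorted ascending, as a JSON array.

Build automaton:
Trie (insert patterns):
  0='ε' goto a→1 b→5
  1='a' goto b→2
  2='ab' goto b→3
  3='abb' goto a→4
  4='abba' goto ·  ←P0
  5='b' goto c→6
  6='bc' goto b→7
  7='bcb' goto b→8
  8='bcbb' goto b→9
  9='bcbbb' goto ·  ←P1

Failure links (BFS by depth):
  n1('a'): parent n0 fail=0; on 'a' 0 → fail=0;  out ∅∪∅=∅
  n5('b'): parent n0 fail=0; on 'b' 0 → fail=0;  out ∅∪∅=∅
  n2('ab'): parent n1 fail=0; on 'b' 0 → fail=5;  out ∅∪∅=∅
  n6('bc'): parent n5 fail=0; on 'c' 0 → fail=0;  out ∅∪∅=∅
  n3('abb'): parent n2 fail=5; on 'b' 5→0 → fail=5;  out ∅∪∅=∅
  n7('bcb'): parent n6 fail=0; on 'b' 0 → fail=5;  out ∅∪∅=∅
  n4('abba'): parent n3 fail=5; on 'a' 5→0 → fail=1;  out {0}∪∅={0}
  n8('bcbb'): parent n7 fail=5; on 'b' 5→0 → fail=5;  out ∅∪∅=∅
  n9('bcbbb'): parent n8 fail=5; on 'b' 5→0 → fail=5;  out {1}∪∅={1}

Run:
i=0 'b': node 0→5
i=1 'a': node 5→1 (via fail)
i=2 'b': node 1→2
i=3 'c': node 2→6 (via fail)
i=4 'b': node 6→7
i=5 'b': node 7→8
i=6 'b': node 8→9  ** P1@[2:6]
i=7 'a': node 9→1 (via fail)
i=8 'b': node 1→2
i=9 'b': node 2→3
i=10 'a': node 3→4  ** P0@[7:10]
i=11 'a': node 4→1 (via fail)
i=12 'b': node 1→2
i=13 'c': node 2→6 (via fail)
i=14 'b': node 6→7
i=15 'b': node 7→8
i=16 'b': node 8→9  ** P1@[12:16]
i=17 'a': node 9→1 (via fail)
i=18 'a': node 1→1 (via fail)
i=19 'b': node 1→2
i=20 'b': node 2→3
i=21 'a': node 3→4  ** P0@[18:21]
i=22 'a': node 4→1 (via fail)
i=23 'b': node 1→2
i=24 'b': node 2→3
i=25 'a': node 3→4  ** P0@[22:25]
i=26 'd': node 4→0 (via fail)
i=27 'b': node 0→5
i=28 'a': node 5→1 (via fail)
i=29 'b': node 1→2
i=30 'c': node 2→6 (via fail)
i=31 'b': node 6→7
i=32 'b': node 7→8
i=33 'b': node 8→9  ** P1@[29:33]
i=34 'b': node 9→5 (via fail)
i=35 'c': node 5→6
i=36 'a': node 6→1 (via fail)
i=37 'b': node 1→2
i=38 'b': node 2→3
i=39 'a': node 3→4  ** P0@[36:39]
i=40 'd': node 4→0 (via fail)
i=41 'b': node 0→5
i=42 'b': node 5→5 (via fail)

Matches: [[6,1],[10,0],[16,1],[21,0],[25,0],[33,1],[39,0]]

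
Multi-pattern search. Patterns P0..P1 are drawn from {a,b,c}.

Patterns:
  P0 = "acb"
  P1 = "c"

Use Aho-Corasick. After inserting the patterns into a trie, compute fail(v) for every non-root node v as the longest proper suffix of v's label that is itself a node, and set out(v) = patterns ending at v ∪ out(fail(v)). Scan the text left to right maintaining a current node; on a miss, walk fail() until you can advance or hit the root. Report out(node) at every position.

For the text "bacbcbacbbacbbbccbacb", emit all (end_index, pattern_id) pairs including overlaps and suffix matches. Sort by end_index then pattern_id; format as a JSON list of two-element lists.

Construct AC machine:
Trie nodes:
  0='ε' goto a→1 c→4
  1='a' goto c→2
  2='ac' goto b→3
  3='acb' goto ·  [P0 ends]
  4='c' goto ·  [P1 ends]

BFS fail/out derivation:
  fail(1) 'a': from fail(0)=0 chase 'a': 0 ⇒ 0;  out=∅∪out(0)=∅
  fail(4) 'c': from fail(0)=0 chase 'c': 0 ⇒ 0;  out={1}∪out(0)={1}
  fail(2) 'ac': from fail(1)=0 chase 'c': 0 ⇒ 4;  out=∅∪out(4)={1}
  fail(3) 'acb': from fail(2)=4 chase 'b': 4→0 ⇒ 0;  out={0}∪out(0)={0}

Run:
[0] read 'b'  n0⇒n0
[1] read 'a'  n0⇒n1
[2] read 'c'  n1⇒n2  → match P1@[2:2]
[3] read 'b'  n2⇒n3  → match P0@[1:3]
[4] read 'c'  n3⇒n4 (via fail)  → match P1@[4:4]
[5] read 'b'  n4⇒n0 (via fail)
[6] read 'a'  n0⇒n1
[7] read 'c'  n1⇒n2  → match P1@[7:7]
[8] read 'b'  n2⇒n3  → match P0@[6:8]
[9] read 'b'  n3⇒n0 (via fail)
[10] read 'a'  n0⇒n1
[11] read 'c'  n1⇒n2  → match P1@[11:11]
[12] read 'b'  n2⇒n3  → match P0@[10:12]
[13] read 'b'  n3⇒n0 (via fail)
[14] read 'b'  n0⇒n0
[15] read 'c'  n0⇒n4  → match P1@[15:15]
[16] read 'c'  n4⇒n4 (via fail)  → match P1@[16:16]
[17] read 'b'  n4⇒n0 (via fail)
[18] read 'a'  n0⇒n1
[19] read 'c'  n1⇒n2  → match P1@[19:19]
[20] read 'b'  n2⇒n3  → match P0@[18:20]

All matches (sorted): [[2,1],[3,0],[4,1],[7,1],[8,0],[11,1],[12,0],[15,1],[16,1],[19,1],[20,0]]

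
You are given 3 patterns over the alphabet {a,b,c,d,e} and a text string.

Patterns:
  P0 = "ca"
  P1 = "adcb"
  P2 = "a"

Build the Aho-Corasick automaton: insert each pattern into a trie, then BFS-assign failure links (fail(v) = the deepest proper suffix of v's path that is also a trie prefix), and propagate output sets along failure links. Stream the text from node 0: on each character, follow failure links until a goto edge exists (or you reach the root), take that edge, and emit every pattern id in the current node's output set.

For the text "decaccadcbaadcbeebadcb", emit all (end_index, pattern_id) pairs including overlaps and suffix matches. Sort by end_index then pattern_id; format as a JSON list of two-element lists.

Build:
Trie nodes:
  n0 'ε': a→3 c→1
  n1 'c': a→2
  n2 'ca': ·  ←P0
  n3 'a': d→4  ←P2
  n4 'ad': c→5
  n5 'adc': b→6
  n6 'adcb': ·  ←P1

BFS fail/out derivation:
  fail(1) 'c': from fail(0)=0 chase 'c': 0 ⇒ 0;  out=∅∪out(0)=∅
  fail(3) 'a': from fail(0)=0 chase 'a': 0 ⇒ 0;  out={2}∪out(0)={2}
  fail(2) 'ca': from fail(1)=0 chase 'a': 0 ⇒ 3;  out={0}∪out(3)={0,2}
  fail(4) 'ad': from fail(3)=0 chase 'd': 0 ⇒ 0;  out=∅∪out(0)=∅
  fail(5) 'adc': from fail(4)=0 chase 'c': 0 ⇒ 1;  out=∅∪out(1)=∅
  fail(6) 'adcb': from fail(5)=1 chase 'b': 1→0 ⇒ 0;  out={1}∪out(0)={1}

Scan:
pos 0 'd': at 0
pos 1 'e': at 0
pos 2 'c': at 1
pos 3 'a': at 2  emit P0@[2:3],P2@[3:3]
pos 4 'c': at 1 (via fail)
pos 5 'c': at 1 (via fail)
pos 6 'a': at 2  emit P0@[5:6],P2@[6:6]
pos 7 'd': at 4 (via fail)
pos 8 'c': at 5
pos 9 'b': at 6  emit P1@[6:9]
pos 10 'a': at 3 (via fail)  emit P2@[10:10]
pos 11 'a': at 3 (via fail)  emit P2@[11:11]
pos 12 'd': at 4
pos 13 'c': at 5
pos 14 'b': at 6  emit P1@[11:14]
pos 15 'e': at 0 (via fail)
pos 16 'e': at 0
pos 17 'b': at 0
pos 18 'a': at 3  emit P2@[18:18]
pos 19 'd': at 4
pos 20 'c': at 5
pos 21 'b': at 6  emit P1@[18:21]

Matches: [[3,0],[3,2],[6,0],[6,2],[9,1],[10,2],[11,2],[14,1],[18,2],[21,1]]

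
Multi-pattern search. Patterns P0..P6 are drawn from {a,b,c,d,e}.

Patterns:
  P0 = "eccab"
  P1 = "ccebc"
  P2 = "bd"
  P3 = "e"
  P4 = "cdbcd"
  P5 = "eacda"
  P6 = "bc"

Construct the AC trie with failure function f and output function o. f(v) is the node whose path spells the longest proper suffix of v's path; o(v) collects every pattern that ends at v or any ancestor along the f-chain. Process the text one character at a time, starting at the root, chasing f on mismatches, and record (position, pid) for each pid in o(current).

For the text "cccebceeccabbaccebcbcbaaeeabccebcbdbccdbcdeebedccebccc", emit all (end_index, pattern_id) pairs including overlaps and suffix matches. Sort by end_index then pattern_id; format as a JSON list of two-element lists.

Build:
Trie (insert patterns):
  0='ε' goto b→11 c→6 e→1
  1='e' goto a→17 c→2  ←P3
  2='ec' goto c→3
  3='ecc' goto a→4
  4='ecca' goto b→5
  5='eccab' goto ·  ←P0
  6='c' goto c→7 d→13
  7='cc' goto e→8
  8='cce' goto b→9
  9='cceb' goto c→10
  10='ccebc' goto ·  ←P1
  11='b' goto c→21 d→12
  12='bd' goto ·  ←P2
  13='cd' goto b→14
  14='cdb' goto c→15
  15='cdbc' goto d→16
  16='cdbcd' goto ·  ←P4
  17='ea' goto c→18
  18='eac' goto d→19
  19='eacd' goto a→20
  20='eacda' goto ·  ←P5
  21='bc' goto ·  ←P6

BFS fail/out derivation:
  fail(1) 'e': from fail(0)=0 chase 'e': 0 ⇒ 0;  out={3}∪out(0)={3}
  fail(6) 'c': from fail(0)=0 chase 'c': 0 ⇒ 0;  out=∅∪out(0)=∅
  fail(11) 'b': from fail(0)=0 chase 'b': 0 ⇒ 0;  out=∅∪out(0)=∅
  fail(2) 'ec': from fail(1)=0 chase 'c': 0 ⇒ 6;  out=∅∪out(6)=∅
  fail(7) 'cc': from fail(6)=0 chase 'c': 0 ⇒ 6;  out=∅∪out(6)=∅
  fail(12) 'bd': from fail(11)=0 chase 'd': 0 ⇒ 0;  out={2}∪out(0)={2}
  fail(13) 'cd': from fail(6)=0 chase 'd': 0 ⇒ 0;  out=∅∪out(0)=∅
  fail(17) 'ea': from fail(1)=0 chase 'a': 0 ⇒ 0;  out=∅∪out(0)=∅
  fail(21) 'bc': from fail(11)=0 chase 'c': 0 ⇒ 6;  out={6}∪out(6)={6}
  fail(3) 'ecc': from fail(2)=6 chase 'c': 6 ⇒ 7;  out=∅∪out(7)=∅
  fail(8) 'cce': from fail(7)=6 chase 'e': 6→0 ⇒ 1;  out=∅∪out(1)={3}
  fail(14) 'cdb': from fail(13)=0 chase 'b': 0 ⇒ 11;  out=∅∪out(11)=∅
  fail(18) 'eac': from fail(17)=0 chase 'c': 0 ⇒ 6;  out=∅∪out(6)=∅
  fail(4) 'ecca': from fail(3)=7 chase 'a': 7→6→0 ⇒ 0;  out=∅∪out(0)=∅
  fail(9) 'cceb': from fail(8)=1 chase 'b': 1→0 ⇒ 11;  out=∅∪out(11)=∅
  fail(15) 'cdbc': from fail(14)=11 chase 'c': 11 ⇒ 21;  out=∅∪out(21)={6}
  fail(19) 'eacd': from fail(18)=6 chase 'd': 6 ⇒ 13;  out=∅∪out(13)=∅
  fail(5) 'eccab': from fail(4)=0 chase 'b': 0 ⇒ 11;  out={0}∪out(11)={0}
  fail(10) 'ccebc': from fail(9)=11 chase 'c': 11 ⇒ 21;  out={1}∪out(21)={1,6}
  fail(16) 'cdbcd': from fail(15)=21 chase 'd': 21→6 ⇒ 13;  out={4}∪out(13)={4}
  fail(20) 'eacda': from fail(19)=13 chase 'a': 13→0 ⇒ 0;  out={5}∪out(0)={5}

Run:
[0] read 'c'  n0⇒n6
[1] read 'c'  n6⇒n7
[2] read 'c'  n7⇒n7 ·f
[3] read 'e'  n7⇒n8  → match P3@[3:3]
[4] read 'b'  n8⇒n9
[5] read 'c'  n9⇒n10  → match P1@[1:5],P6@[4:5]
[6] read 'e'  n10⇒n1 ·f  → match P3@[6:6]
[7] read 'e'  n1⇒n1 ·f  → match P3@[7:7]
[8] read 'c'  n1⇒n2
[9] read 'c'  n2⇒n3
[10] read 'a'  n3⇒n4
[11] read 'b'  n4⇒n5  → match P0@[7:11]
[12] read 'b'  n5⇒n11 ·f
[13] read 'a'  n11⇒n0 ·f
[14] read 'c'  n0⇒n6
[15] read 'c'  n6⇒n7
[16] read 'e'  n7⇒n8  → match P3@[16:16]
[17] read 'b'  n8⇒n9
[18] read 'c'  n9⇒n10  → match P1@[14:18],P6@[17:18]
[19] read 'b'  n10⇒n11 ·f
[20] read 'c'  n11⇒n21  → match P6@[19:20]
[21] read 'b'  n21⇒n11 ·f
[22] read 'a'  n11⇒n0 ·f
[23] read 'a'  n0⇒n0
[24] read 'e'  n0⇒n1  → match P3@[24:24]
[25] read 'e'  n1⇒n1 ·f  → match P3@[25:25]
[26] read 'a'  n1⇒n17
[27] read 'b'  n17⇒n11 ·f
[28] read 'c'  n11⇒n21  → match P6@[27:28]
[29] read 'c'  n21⇒n7 ·f
[30] read 'e'  n7⇒n8  → match P3@[30:30]
[31] read 'b'  n8⇒n9
[32] read 'c'  n9⇒n10  → match P1@[28:32],P6@[31:32]
[33] read 'b'  n10⇒n11 ·f
[34] read 'd'  n11⇒n12  → match P2@[33:34]
[35] read 'b'  n12⇒n11 ·f
[36] read 'c'  n11⇒n21  → match P6@[35:36]
[37] read 'c'  n21⇒n7 ·f
[38] read 'd'  n7⇒n13 ·f
[39] read 'b'  n13⇒n14
[40] read 'c'  n14⇒n15  → match P6@[39:40]
[41] read 'd'  n15⇒n16  → match P4@[37:41]
[42] read 'e'  n16⇒n1 ·f  → match P3@[42:42]
[43] read 'e'  n1⇒n1 ·f  → match P3@[43:43]
[44] read 'b'  n1⇒n11 ·f
[45] read 'e'  n11⇒n1 ·f  → match P3@[45:45]
[46] read 'd'  n1⇒n0 ·f
[47] read 'c'  n0⇒n6
[48] read 'c'  n6⇒n7
[49] read 'e'  n7⇒n8  → match P3@[49:49]
[50] read 'b'  n8⇒n9
[51] read 'c'  n9⇒n10  → match P1@[47:51],P6@[50:51]
[52] read 'c'  n10⇒n7 ·f
[53] read 'c'  n7⇒n7 ·f

Matches: [[3,3],[5,1],[5,6],[6,3],[7,3],[11,0],[16,3],[18,1],[18,6],[20,6],[24,3],[25,3],[28,6],[30,3],[32,1],[32,6],[34,2],[36,6],[40,6],[41,4],[42,3],[43,3],[45,3],[49,3],[51,1],[51,6]]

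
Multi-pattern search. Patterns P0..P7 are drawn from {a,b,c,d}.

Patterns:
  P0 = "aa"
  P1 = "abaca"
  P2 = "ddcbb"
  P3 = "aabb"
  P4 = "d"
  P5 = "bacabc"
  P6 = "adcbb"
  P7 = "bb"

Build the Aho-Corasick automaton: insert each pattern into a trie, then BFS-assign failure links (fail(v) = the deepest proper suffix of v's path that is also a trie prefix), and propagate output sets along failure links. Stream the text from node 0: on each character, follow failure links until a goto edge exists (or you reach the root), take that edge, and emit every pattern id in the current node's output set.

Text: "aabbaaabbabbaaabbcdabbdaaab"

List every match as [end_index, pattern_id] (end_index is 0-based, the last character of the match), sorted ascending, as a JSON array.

Build automaton:
Trie nodes:
  n0 'ε': a→1 b→14 d→7
  n1 'a': a→2 b→3 d→20
  n2 'aa': b→12  ←P0
  n3 'ab': a→4
  n4 'aba': c→5
  n5 'abac': a→6
  n6 'abaca': ·  ←P1
  n7 'd': d→8  ←P4
  n8 'dd': c→9
  n9 'ddc': b→10
  n10 'ddcb': b→11
  n11 'ddcbb': ·  ←P2
  n12 'aab': b→13
  n13 'aabb': ·  ←P3
  n14 'b': a→15 b→24
  n15 'ba': c→16
  n16 'bac': a→17
  n17 'baca': b→18
  n18 'bacab': c→19
  n19 'bacabc': ·  ←P5
  n20 'ad': c→21
  n21 'adc': b→22
  n22 'adcb': b→23
  n23 'adcbb': ·  ←P6
  n24 'bb': ·  ←P7

Failure links (BFS by depth):
  n1('a'): parent n0 fail=0; on 'a' 0 → fail=0;  out ∅∪∅=∅
  n7('d'): parent n0 fail=0; on 'd' 0 → fail=0;  out {4}∪∅={4}
  n14('b'): parent n0 fail=0; on 'b' 0 → fail=0;  out ∅∪∅=∅
  n2('aa'): parent n1 fail=0; on 'a' 0 → fail=1;  out {0}∪∅={0}
  n3('ab'): parent n1 fail=0; on 'b' 0 → fail=14;  out ∅∪∅=∅
  n8('dd'): parent n7 fail=0; on 'd' 0 → fail=7;  out ∅∪{4}={4}
  n15('ba'): parent n14 fail=0; on 'a' 0 → fail=1;  out ∅∪∅=∅
  n20('ad'): parent n1 fail=0; on 'd' 0 → fail=7;  out ∅∪{4}={4}
  n24('bb'): parent n14 fail=0; on 'b' 0 → fail=14;  out {7}∪∅={7}
  n4('aba'): parent n3 fail=14; on 'a' 14 → fail=15;  out ∅∪∅=∅
  n9('ddc'): parent n8 fail=7; on 'c' 7→0 → fail=0;  out ∅∪∅=∅
  n12('aab'): parent n2 fail=1; on 'b' 1 → fail=3;  out ∅∪∅=∅
  n16('bac'): parent n15 fail=1; on 'c' 1→0 → fail=0;  out ∅∪∅=∅
  n21('adc'): parent n20 fail=7; on 'c' 7→0 → fail=0;  out ∅∪∅=∅
  n5('abac'): parent n4 fail=15; on 'c' 15 → fail=16;  out ∅∪∅=∅
  n10('ddcb'): parent n9 fail=0; on 'b' 0 → fail=14;  out ∅∪∅=∅
  n13('aabb'): parent n12 fail=3; on 'b' 3→14 → fail=24;  out {3}∪{7}={3,7}
  n17('baca'): parent n16 fail=0; on 'a' 0 → fail=1;  out ∅∪∅=∅
  n22('adcb'): parent n21 fail=0; on 'b' 0 → fail=14;  out ∅∪∅=∅
  n6('abaca'): parent n5 fail=16; on 'a' 16 → fail=17;  out {1}∪∅={1}
  n11('ddcbb'): parent n10 fail=14; on 'b' 14 → fail=24;  out {2}∪{7}={2,7}
  n18('bacab'): parent n17 fail=1; on 'b' 1 → fail=3;  out ∅∪∅=∅
  n23('adcbb'): parent n22 fail=14; on 'b' 14 → fail=24;  out {6}∪{7}={6,7}
  n19('bacabc'): parent n18 fail=3; on 'c' 3→14→0 → fail=0;  out {5}∪∅={5}

Run:
pos 0 'a': at 1
pos 1 'a': at 2  emit P0@[0:1]
pos 2 'b': at 12
pos 3 'b': at 13  emit P3@[0:3],P7@[2:3]
pos 4 'a': at 15 (fail-walked)
pos 5 'a': at 2 (fail-walked)  emit P0@[4:5]
pos 6 'a': at 2 (fail-walked)  emit P0@[5:6]
pos 7 'b': at 12
pos 8 'b': at 13  emit P3@[5:8],P7@[7:8]
pos 9 'a': at 15 (fail-walked)
pos 10 'b': at 3 (fail-walked)
pos 11 'b': at 24 (fail-walked)  emit P7@[10:11]
pos 12 'a': at 15 (fail-walked)
pos 13 'a': at 2 (fail-walked)  emit P0@[12:13]
pos 14 'a': at 2 (fail-walked)  emit P0@[13:14]
pos 15 'b': at 12
pos 16 'b': at 13  emit P3@[13:16],P7@[15:16]
pos 17 'c': at 0 (fail-walked)
pos 18 'd': at 7  emit P4@[18:18]
pos 19 'a': at 1 (fail-walked)
pos 20 'b': at 3
pos 21 'b': at 24 (fail-walked)  emit P7@[20:21]
pos 22 'd': at 7 (fail-walked)  emit P4@[22:22]
pos 23 'a': at 1 (fail-walked)
pos 24 'a': at 2  emit P0@[23:24]
pos 25 'a': at 2 (fail-walked)  emit P0@[24:25]
pos 26 'b': at 12

Result: [[1,0],[3,3],[3,7],[5,0],[6,0],[8,3],[8,7],[11,7],[13,0],[14,0],[16,3],[16,7],[18,4],[21,7],[22,4],[24,0],[25,0]]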